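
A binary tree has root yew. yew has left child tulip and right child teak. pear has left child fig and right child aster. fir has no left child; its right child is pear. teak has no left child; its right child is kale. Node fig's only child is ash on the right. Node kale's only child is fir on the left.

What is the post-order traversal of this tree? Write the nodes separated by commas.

Post-order visits the left subtree, then the right subtree, then the node.
At yew: go left to tulip.
  tulip is a leaf — visit tulip.
At yew: go right to teak.
  At teak: no left child.
  At teak: go right to kale.
    At kale: go left to fir.
      At fir: no left child.
      At fir: go right to pear.
        At pear: go left to fig.
          At fig: no left child.
          At fig: go right to ash.
            ash is a leaf — visit ash.
          Visit fig.
        At pear: go right to aster.
          aster is a leaf — visit aster.
        Visit pear.
      Visit fir.
    At kale: no right child.
    Visit kale.
  Visit teak.
Visit yew.

tulip, ash, fig, aster, pear, fir, kale, teak, yew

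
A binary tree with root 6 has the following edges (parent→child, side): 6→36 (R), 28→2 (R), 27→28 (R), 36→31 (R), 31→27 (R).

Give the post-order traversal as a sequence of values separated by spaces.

2 28 27 31 36 6

Post-order visits the left subtree, then the right subtree, then the node.
At 6: no left child.
At 6: go right to 36.
  At 36: no left child.
  At 36: go right to 31.
    At 31: no left child.
    At 31: go right to 27.
      At 27: no left child.
      At 27: go right to 28.
        At 28: no left child.
        At 28: go right to 2.
          2 is a leaf — visit 2.
        Visit 28.
      Visit 27.
    Visit 31.
  Visit 36.
Visit 6.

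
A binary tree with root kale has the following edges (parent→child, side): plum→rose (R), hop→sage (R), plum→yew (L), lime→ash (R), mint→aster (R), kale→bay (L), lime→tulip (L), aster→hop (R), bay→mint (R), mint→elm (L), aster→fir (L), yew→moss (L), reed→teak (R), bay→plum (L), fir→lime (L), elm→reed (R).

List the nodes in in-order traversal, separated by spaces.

moss yew plum rose bay elm reed teak mint tulip lime ash fir aster hop sage kale

In-order visits the left subtree, then the node, then the right subtree.
At kale: go left to bay.
  At bay: go left to plum.
    At plum: go left to yew.
      At yew: go left to moss.
        moss is a leaf — visit moss.
      Visit yew.
      At yew: no right child.
    Visit plum.
    At plum: go right to rose.
      rose is a leaf — visit rose.
  Visit bay.
  At bay: go right to mint.
    At mint: go left to elm.
      At elm: no left child.
      Visit elm.
      At elm: go right to reed.
        At reed: no left child.
        Visit reed.
        At reed: go right to teak.
          teak is a leaf — visit teak.
    Visit mint.
    At mint: go right to aster.
      At aster: go left to fir.
        At fir: go left to lime.
          At lime: go left to tulip.
            tulip is a leaf — visit tulip.
          Visit lime.
          At lime: go right to ash.
            ash is a leaf — visit ash.
        Visit fir.
        At fir: no right child.
      Visit aster.
      At aster: go right to hop.
        At hop: no left child.
        Visit hop.
        At hop: go right to sage.
          sage is a leaf — visit sage.
Visit kale.
At kale: no right child.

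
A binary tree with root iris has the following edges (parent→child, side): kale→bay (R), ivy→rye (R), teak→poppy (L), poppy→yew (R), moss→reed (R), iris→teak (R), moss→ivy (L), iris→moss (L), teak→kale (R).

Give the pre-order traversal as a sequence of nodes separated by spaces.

iris moss ivy rye reed teak poppy yew kale bay

Pre-order visits the node, then its left subtree, then its right subtree.
Visit iris.
At iris: go left to moss.
  Visit moss.
  At moss: go left to ivy.
    Visit ivy.
    At ivy: no left child.
    At ivy: go right to rye.
      rye is a leaf — visit rye.
  At moss: go right to reed.
    reed is a leaf — visit reed.
At iris: go right to teak.
  Visit teak.
  At teak: go left to poppy.
    Visit poppy.
    At poppy: no left child.
    At poppy: go right to yew.
      yew is a leaf — visit yew.
  At teak: go right to kale.
    Visit kale.
    At kale: no left child.
    At kale: go right to bay.
      bay is a leaf — visit bay.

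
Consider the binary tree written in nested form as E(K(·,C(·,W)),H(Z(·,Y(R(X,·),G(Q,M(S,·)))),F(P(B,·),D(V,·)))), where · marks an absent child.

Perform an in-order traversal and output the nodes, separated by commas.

In-order visits the left subtree, then the node, then the right subtree.
At E: go left to K.
  At K: no left child.
  Visit K.
  At K: go right to C.
    At C: no left child.
    Visit C.
    At C: go right to W.
      W is a leaf — visit W.
Visit E.
At E: go right to H.
  At H: go left to Z.
    At Z: no left child.
    Visit Z.
    At Z: go right to Y.
      At Y: go left to R.
        At R: go left to X.
          X is a leaf — visit X.
        Visit R.
        At R: no right child.
      Visit Y.
      At Y: go right to G.
        At G: go left to Q.
          Q is a leaf — visit Q.
        Visit G.
        At G: go right to M.
          At M: go left to S.
            S is a leaf — visit S.
          Visit M.
          At M: no right child.
  Visit H.
  At H: go right to F.
    At F: go left to P.
      At P: go left to B.
        B is a leaf — visit B.
      Visit P.
      At P: no right child.
    Visit F.
    At F: go right to D.
      At D: go left to V.
        V is a leaf — visit V.
      Visit D.
      At D: no right child.

K, C, W, E, Z, X, R, Y, Q, G, S, M, H, B, P, F, V, D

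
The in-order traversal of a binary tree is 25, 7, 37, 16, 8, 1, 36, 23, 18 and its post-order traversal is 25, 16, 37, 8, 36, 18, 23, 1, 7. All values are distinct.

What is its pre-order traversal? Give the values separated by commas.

7, 25, 1, 8, 37, 16, 23, 36, 18

The last element of post-order is the root; it splits in-order into left and right subtrees.
Root 7: left subtree has 1 node {25}, right has 7 {37, 16, 8, 1, 36, 23, 18}.
  Root 1: left subtree has 3 nodes {37, 16, 8}, right has 3 {36, 23, 18}.
    Root 8: left subtree has 2 nodes {37, 16}, right has 0 { }.
      Root 37: left subtree has 0 nodes { }, right has 1 {16}.
    Root 23: left subtree has 1 node {36}, right has 1 {18}.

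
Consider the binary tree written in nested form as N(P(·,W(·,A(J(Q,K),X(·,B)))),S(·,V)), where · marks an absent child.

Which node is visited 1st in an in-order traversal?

P

In-order visits the left subtree, then the node, then the right subtree.
At N: go left to P.
  At P: no left child.
  Visit P.
  At P: go right to W.
    At W: no left child.
    Visit W.
    At W: go right to A.
      At A: go left to J.
        At J: go left to Q.
          Q is a leaf — visit Q.
        Visit J.
        At J: go right to K.
          K is a leaf — visit K.
      Visit A.
      At A: go right to X.
        At X: no left child.
        Visit X.
        At X: go right to B.
          B is a leaf — visit B.
Visit N.
At N: go right to S.
  At S: no left child.
  Visit S.
  At S: go right to V.
    V is a leaf — visit V.
Full in-order sequence: P, W, Q, J, K, A, X, B, N, S, V.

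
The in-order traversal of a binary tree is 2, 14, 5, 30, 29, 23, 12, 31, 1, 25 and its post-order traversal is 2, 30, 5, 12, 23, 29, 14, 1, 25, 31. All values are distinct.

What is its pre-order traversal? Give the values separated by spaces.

The last element of post-order is the root; it splits in-order into left and right subtrees.
Root 31: left subtree has 7 nodes {2, 14, 5, 30, 29, 23, 12}, right has 2 {1, 25}.
  Root 14: left subtree has 1 node {2}, right has 5 {5, 30, 29, 23, 12}.
    Root 29: left subtree has 2 nodes {5, 30}, right has 2 {23, 12}.
      Root 5: left subtree has 0 nodes { }, right has 1 {30}.
      Root 23: left subtree has 0 nodes { }, right has 1 {12}.
  Root 25: left subtree has 1 node {1}, right has 0 { }.

31 14 2 29 5 30 23 12 25 1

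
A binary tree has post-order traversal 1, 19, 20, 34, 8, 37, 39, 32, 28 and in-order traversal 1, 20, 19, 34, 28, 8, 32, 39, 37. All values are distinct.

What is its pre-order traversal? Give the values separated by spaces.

28 34 20 1 19 32 8 39 37

The last element of post-order is the root; it splits in-order into left and right subtrees.
Root 28: left subtree has 4 nodes {1, 20, 19, 34}, right has 4 {8, 32, 39, 37}.
  Root 34: left subtree has 3 nodes {1, 20, 19}, right has 0 { }.
    Root 20: left subtree has 1 node {1}, right has 1 {19}.
  Root 32: left subtree has 1 node {8}, right has 2 {39, 37}.
    Root 39: left subtree has 0 nodes { }, right has 1 {37}.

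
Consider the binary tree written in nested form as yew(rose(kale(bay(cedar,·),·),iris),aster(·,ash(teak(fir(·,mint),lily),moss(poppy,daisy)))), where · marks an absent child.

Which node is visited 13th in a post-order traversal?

Post-order visits the left subtree, then the right subtree, then the node.
At yew: go left to rose.
  At rose: go left to kale.
    At kale: go left to bay.
      At bay: go left to cedar.
        cedar is a leaf — visit cedar.
      At bay: no right child.
      Visit bay.
    At kale: no right child.
    Visit kale.
  At rose: go right to iris.
    iris is a leaf — visit iris.
  Visit rose.
At yew: go right to aster.
  At aster: no left child.
  At aster: go right to ash.
    At ash: go left to teak.
      At teak: go left to fir.
        At fir: no left child.
        At fir: go right to mint.
          mint is a leaf — visit mint.
        Visit fir.
      At teak: go right to lily.
        lily is a leaf — visit lily.
      Visit teak.
    At ash: go right to moss.
      At moss: go left to poppy.
        poppy is a leaf — visit poppy.
      At moss: go right to daisy.
        daisy is a leaf — visit daisy.
      Visit moss.
    Visit ash.
  Visit aster.
Visit yew.
Full post-order sequence: cedar, bay, kale, iris, rose, mint, fir, lily, teak, poppy, daisy, moss, ash, aster, yew.

ash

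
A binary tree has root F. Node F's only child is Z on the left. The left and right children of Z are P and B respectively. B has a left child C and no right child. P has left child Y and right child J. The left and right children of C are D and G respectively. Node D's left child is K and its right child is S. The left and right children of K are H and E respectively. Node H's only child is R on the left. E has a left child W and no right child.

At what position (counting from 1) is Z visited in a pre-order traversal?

Pre-order visits the node, then its left subtree, then its right subtree.
Visit F.
At F: go left to Z.
  Visit Z.
  At Z: go left to P.
    Visit P.
    At P: go left to Y.
      Y is a leaf — visit Y.
    At P: go right to J.
      J is a leaf — visit J.
  At Z: go right to B.
    Visit B.
    At B: go left to C.
      Visit C.
      At C: go left to D.
        Visit D.
        At D: go left to K.
          Visit K.
          At K: go left to H.
            Visit H.
            At H: go left to R.
              R is a leaf — visit R.
            At H: no right child.
          At K: go right to E.
            Visit E.
            At E: go left to W.
              W is a leaf — visit W.
            At E: no right child.
        At D: go right to S.
          S is a leaf — visit S.
      At C: go right to G.
        G is a leaf — visit G.
    At B: no right child.
At F: no right child.
Full pre-order sequence: F, Z, P, Y, J, B, C, D, K, H, R, E, W, S, G.

2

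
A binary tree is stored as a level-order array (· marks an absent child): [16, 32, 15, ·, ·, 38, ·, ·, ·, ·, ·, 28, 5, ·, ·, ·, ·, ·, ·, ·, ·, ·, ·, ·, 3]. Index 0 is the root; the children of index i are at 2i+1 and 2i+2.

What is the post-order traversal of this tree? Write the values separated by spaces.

Post-order visits the left subtree, then the right subtree, then the node.
At 16: go left to 32.
  32 is a leaf — visit 32.
At 16: go right to 15.
  At 15: go left to 38.
    At 38: go left to 28.
      At 28: no left child.
      At 28: go right to 3.
        3 is a leaf — visit 3.
      Visit 28.
    At 38: go right to 5.
      5 is a leaf — visit 5.
    Visit 38.
  At 15: no right child.
  Visit 15.
Visit 16.

32 3 28 5 38 15 16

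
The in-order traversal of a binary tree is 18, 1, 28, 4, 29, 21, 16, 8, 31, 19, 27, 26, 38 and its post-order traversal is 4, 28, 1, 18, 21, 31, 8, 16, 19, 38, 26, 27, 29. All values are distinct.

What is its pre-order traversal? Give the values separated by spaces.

The last element of post-order is the root; it splits in-order into left and right subtrees.
Root 29: left subtree has 4 nodes {18, 1, 28, 4}, right has 8 {21, 16, 8, 31, 19, 27, 26, 38}.
  Root 18: left subtree has 0 nodes { }, right has 3 {1, 28, 4}.
    Root 1: left subtree has 0 nodes { }, right has 2 {28, 4}.
      Root 28: left subtree has 0 nodes { }, right has 1 {4}.
  Root 27: left subtree has 5 nodes {21, 16, 8, 31, 19}, right has 2 {26, 38}.
    Root 19: left subtree has 4 nodes {21, 16, 8, 31}, right has 0 { }.
      Root 16: left subtree has 1 node {21}, right has 2 {8, 31}.
        Root 8: left subtree has 0 nodes { }, right has 1 {31}.
    Root 26: left subtree has 0 nodes { }, right has 1 {38}.

29 18 1 28 4 27 19 16 21 8 31 26 38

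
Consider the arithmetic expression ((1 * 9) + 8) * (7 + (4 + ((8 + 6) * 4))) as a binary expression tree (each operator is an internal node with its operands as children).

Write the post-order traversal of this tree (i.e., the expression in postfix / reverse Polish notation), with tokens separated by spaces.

1 9 * 8 + 7 4 8 6 + 4 * + + *

Post-order on an expression tree gives postfix notation: for each operator, emit left operand, right operand, then the operator.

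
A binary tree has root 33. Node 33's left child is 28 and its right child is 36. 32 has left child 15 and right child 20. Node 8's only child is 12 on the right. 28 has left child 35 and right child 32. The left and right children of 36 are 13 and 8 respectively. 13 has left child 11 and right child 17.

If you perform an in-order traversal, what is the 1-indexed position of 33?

6

In-order visits the left subtree, then the node, then the right subtree.
At 33: go left to 28.
  At 28: go left to 35.
    35 is a leaf — visit 35.
  Visit 28.
  At 28: go right to 32.
    At 32: go left to 15.
      15 is a leaf — visit 15.
    Visit 32.
    At 32: go right to 20.
      20 is a leaf — visit 20.
Visit 33.
At 33: go right to 36.
  At 36: go left to 13.
    At 13: go left to 11.
      11 is a leaf — visit 11.
    Visit 13.
    At 13: go right to 17.
      17 is a leaf — visit 17.
  Visit 36.
  At 36: go right to 8.
    At 8: no left child.
    Visit 8.
    At 8: go right to 12.
      12 is a leaf — visit 12.
Full in-order sequence: 35, 28, 15, 32, 20, 33, 11, 13, 17, 36, 8, 12.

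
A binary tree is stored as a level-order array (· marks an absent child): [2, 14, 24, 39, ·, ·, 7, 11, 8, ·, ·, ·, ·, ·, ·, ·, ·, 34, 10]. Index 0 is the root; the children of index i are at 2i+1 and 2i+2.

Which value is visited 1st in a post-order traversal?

11

Post-order visits the left subtree, then the right subtree, then the node.
At 2: go left to 14.
  At 14: go left to 39.
    At 39: go left to 11.
      11 is a leaf — visit 11.
    At 39: go right to 8.
      At 8: go left to 34.
        34 is a leaf — visit 34.
      At 8: go right to 10.
        10 is a leaf — visit 10.
      Visit 8.
    Visit 39.
  At 14: no right child.
  Visit 14.
At 2: go right to 24.
  At 24: no left child.
  At 24: go right to 7.
    7 is a leaf — visit 7.
  Visit 24.
Visit 2.
Full post-order sequence: 11, 34, 10, 8, 39, 14, 7, 24, 2.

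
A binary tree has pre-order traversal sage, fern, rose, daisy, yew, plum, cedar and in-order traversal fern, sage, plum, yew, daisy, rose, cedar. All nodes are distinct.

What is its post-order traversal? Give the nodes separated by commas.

The first element of pre-order is the root; it splits in-order into left and right subtrees.
Root sage: left subtree has 1 node {fern}, right has 5 {plum, yew, daisy, rose, cedar}.
  Root rose: left subtree has 3 nodes {plum, yew, daisy}, right has 1 {cedar}.
    Root daisy: left subtree has 2 nodes {plum, yew}, right has 0 { }.
      Root yew: left subtree has 1 node {plum}, right has 0 { }.

fern, plum, yew, daisy, cedar, rose, sage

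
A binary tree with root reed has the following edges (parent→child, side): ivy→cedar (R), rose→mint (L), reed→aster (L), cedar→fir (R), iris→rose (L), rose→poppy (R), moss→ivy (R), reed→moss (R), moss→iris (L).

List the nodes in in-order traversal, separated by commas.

aster, reed, mint, rose, poppy, iris, moss, ivy, cedar, fir

In-order visits the left subtree, then the node, then the right subtree.
At reed: go left to aster.
  aster is a leaf — visit aster.
Visit reed.
At reed: go right to moss.
  At moss: go left to iris.
    At iris: go left to rose.
      At rose: go left to mint.
        mint is a leaf — visit mint.
      Visit rose.
      At rose: go right to poppy.
        poppy is a leaf — visit poppy.
    Visit iris.
    At iris: no right child.
  Visit moss.
  At moss: go right to ivy.
    At ivy: no left child.
    Visit ivy.
    At ivy: go right to cedar.
      At cedar: no left child.
      Visit cedar.
      At cedar: go right to fir.
        fir is a leaf — visit fir.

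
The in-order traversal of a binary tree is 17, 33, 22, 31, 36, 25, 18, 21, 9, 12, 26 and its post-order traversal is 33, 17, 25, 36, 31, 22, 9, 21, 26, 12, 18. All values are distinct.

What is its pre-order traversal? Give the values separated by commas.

The last element of post-order is the root; it splits in-order into left and right subtrees.
Root 18: left subtree has 6 nodes {17, 33, 22, 31, 36, 25}, right has 4 {21, 9, 12, 26}.
  Root 22: left subtree has 2 nodes {17, 33}, right has 3 {31, 36, 25}.
    Root 17: left subtree has 0 nodes { }, right has 1 {33}.
    Root 31: left subtree has 0 nodes { }, right has 2 {36, 25}.
      Root 36: left subtree has 0 nodes { }, right has 1 {25}.
  Root 12: left subtree has 2 nodes {21, 9}, right has 1 {26}.
    Root 21: left subtree has 0 nodes { }, right has 1 {9}.

18, 22, 17, 33, 31, 36, 25, 12, 21, 9, 26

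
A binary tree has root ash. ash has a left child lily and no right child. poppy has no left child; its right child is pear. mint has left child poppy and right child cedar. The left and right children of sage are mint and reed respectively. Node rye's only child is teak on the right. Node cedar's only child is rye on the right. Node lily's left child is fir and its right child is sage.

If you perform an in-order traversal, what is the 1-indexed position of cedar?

6

In-order visits the left subtree, then the node, then the right subtree.
At ash: go left to lily.
  At lily: go left to fir.
    fir is a leaf — visit fir.
  Visit lily.
  At lily: go right to sage.
    At sage: go left to mint.
      At mint: go left to poppy.
        At poppy: no left child.
        Visit poppy.
        At poppy: go right to pear.
          pear is a leaf — visit pear.
      Visit mint.
      At mint: go right to cedar.
        At cedar: no left child.
        Visit cedar.
        At cedar: go right to rye.
          At rye: no left child.
          Visit rye.
          At rye: go right to teak.
            teak is a leaf — visit teak.
    Visit sage.
    At sage: go right to reed.
      reed is a leaf — visit reed.
Visit ash.
At ash: no right child.
Full in-order sequence: fir, lily, poppy, pear, mint, cedar, rye, teak, sage, reed, ash.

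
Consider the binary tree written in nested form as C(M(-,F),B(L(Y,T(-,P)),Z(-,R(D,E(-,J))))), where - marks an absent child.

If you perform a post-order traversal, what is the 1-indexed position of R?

10

Post-order visits the left subtree, then the right subtree, then the node.
At C: go left to M.
  At M: no left child.
  At M: go right to F.
    F is a leaf — visit F.
  Visit M.
At C: go right to B.
  At B: go left to L.
    At L: go left to Y.
      Y is a leaf — visit Y.
    At L: go right to T.
      At T: no left child.
      At T: go right to P.
        P is a leaf — visit P.
      Visit T.
    Visit L.
  At B: go right to Z.
    At Z: no left child.
    At Z: go right to R.
      At R: go left to D.
        D is a leaf — visit D.
      At R: go right to E.
        At E: no left child.
        At E: go right to J.
          J is a leaf — visit J.
        Visit E.
      Visit R.
    Visit Z.
  Visit B.
Visit C.
Full post-order sequence: F, M, Y, P, T, L, D, J, E, R, Z, B, C.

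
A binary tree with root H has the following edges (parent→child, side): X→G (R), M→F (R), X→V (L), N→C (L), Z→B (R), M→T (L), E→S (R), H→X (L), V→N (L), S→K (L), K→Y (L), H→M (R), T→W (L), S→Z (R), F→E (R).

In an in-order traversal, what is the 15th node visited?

In-order visits the left subtree, then the node, then the right subtree.
At H: go left to X.
  At X: go left to V.
    At V: go left to N.
      At N: go left to C.
        C is a leaf — visit C.
      Visit N.
      At N: no right child.
    Visit V.
    At V: no right child.
  Visit X.
  At X: go right to G.
    G is a leaf — visit G.
Visit H.
At H: go right to M.
  At M: go left to T.
    At T: go left to W.
      W is a leaf — visit W.
    Visit T.
    At T: no right child.
  Visit M.
  At M: go right to F.
    At F: no left child.
    Visit F.
    At F: go right to E.
      At E: no left child.
      Visit E.
      At E: go right to S.
        At S: go left to K.
          At K: go left to Y.
            Y is a leaf — visit Y.
          Visit K.
          At K: no right child.
        Visit S.
        At S: go right to Z.
          At Z: no left child.
          Visit Z.
          At Z: go right to B.
            B is a leaf — visit B.
Full in-order sequence: C, N, V, X, G, H, W, T, M, F, E, Y, K, S, Z, B.

Z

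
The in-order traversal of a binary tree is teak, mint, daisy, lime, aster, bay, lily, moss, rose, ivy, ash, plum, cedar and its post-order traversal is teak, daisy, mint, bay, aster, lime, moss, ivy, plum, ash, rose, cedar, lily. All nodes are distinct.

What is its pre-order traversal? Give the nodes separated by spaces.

The last element of post-order is the root; it splits in-order into left and right subtrees.
Root lily: left subtree has 6 nodes {teak, mint, daisy, lime, aster, bay}, right has 6 {moss, rose, ivy, ash, plum, cedar}.
  Root lime: left subtree has 3 nodes {teak, mint, daisy}, right has 2 {aster, bay}.
    Root mint: left subtree has 1 node {teak}, right has 1 {daisy}.
    Root aster: left subtree has 0 nodes { }, right has 1 {bay}.
  Root cedar: left subtree has 5 nodes {moss, rose, ivy, ash, plum}, right has 0 { }.
    Root rose: left subtree has 1 node {moss}, right has 3 {ivy, ash, plum}.
      Root ash: left subtree has 1 node {ivy}, right has 1 {plum}.

lily lime mint teak daisy aster bay cedar rose moss ash ivy plum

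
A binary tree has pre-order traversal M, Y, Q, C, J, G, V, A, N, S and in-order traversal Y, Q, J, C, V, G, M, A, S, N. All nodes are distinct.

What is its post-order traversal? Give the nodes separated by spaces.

J V G C Q Y S N A M

The first element of pre-order is the root; it splits in-order into left and right subtrees.
Root M: left subtree has 6 nodes {Y, Q, J, C, V, G}, right has 3 {A, S, N}.
  Root Y: left subtree has 0 nodes { }, right has 5 {Q, J, C, V, G}.
    Root Q: left subtree has 0 nodes { }, right has 4 {J, C, V, G}.
      Root C: left subtree has 1 node {J}, right has 2 {V, G}.
        Root G: left subtree has 1 node {V}, right has 0 { }.
  Root A: left subtree has 0 nodes { }, right has 2 {S, N}.
    Root N: left subtree has 1 node {S}, right has 0 { }.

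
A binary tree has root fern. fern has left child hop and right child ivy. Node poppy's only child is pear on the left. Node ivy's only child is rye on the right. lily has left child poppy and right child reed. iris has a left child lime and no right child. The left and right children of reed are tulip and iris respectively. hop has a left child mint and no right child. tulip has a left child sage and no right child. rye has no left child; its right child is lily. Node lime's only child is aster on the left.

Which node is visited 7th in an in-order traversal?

In-order visits the left subtree, then the node, then the right subtree.
At fern: go left to hop.
  At hop: go left to mint.
    mint is a leaf — visit mint.
  Visit hop.
  At hop: no right child.
Visit fern.
At fern: go right to ivy.
  At ivy: no left child.
  Visit ivy.
  At ivy: go right to rye.
    At rye: no left child.
    Visit rye.
    At rye: go right to lily.
      At lily: go left to poppy.
        At poppy: go left to pear.
          pear is a leaf — visit pear.
        Visit poppy.
        At poppy: no right child.
      Visit lily.
      At lily: go right to reed.
        At reed: go left to tulip.
          At tulip: go left to sage.
            sage is a leaf — visit sage.
          Visit tulip.
          At tulip: no right child.
        Visit reed.
        At reed: go right to iris.
          At iris: go left to lime.
            At lime: go left to aster.
              aster is a leaf — visit aster.
            Visit lime.
            At lime: no right child.
          Visit iris.
          At iris: no right child.
Full in-order sequence: mint, hop, fern, ivy, rye, pear, poppy, lily, sage, tulip, reed, aster, lime, iris.

poppy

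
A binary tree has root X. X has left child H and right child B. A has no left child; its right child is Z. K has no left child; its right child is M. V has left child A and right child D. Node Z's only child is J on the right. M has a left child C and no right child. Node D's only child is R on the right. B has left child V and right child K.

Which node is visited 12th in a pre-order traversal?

Pre-order visits the node, then its left subtree, then its right subtree.
Visit X.
At X: go left to H.
  H is a leaf — visit H.
At X: go right to B.
  Visit B.
  At B: go left to V.
    Visit V.
    At V: go left to A.
      Visit A.
      At A: no left child.
      At A: go right to Z.
        Visit Z.
        At Z: no left child.
        At Z: go right to J.
          J is a leaf — visit J.
    At V: go right to D.
      Visit D.
      At D: no left child.
      At D: go right to R.
        R is a leaf — visit R.
  At B: go right to K.
    Visit K.
    At K: no left child.
    At K: go right to M.
      Visit M.
      At M: go left to C.
        C is a leaf — visit C.
      At M: no right child.
Full pre-order sequence: X, H, B, V, A, Z, J, D, R, K, M, C.

C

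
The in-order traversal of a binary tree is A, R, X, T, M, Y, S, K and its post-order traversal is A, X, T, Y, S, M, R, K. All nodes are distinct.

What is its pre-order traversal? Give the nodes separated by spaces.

K R A M T X S Y

The last element of post-order is the root; it splits in-order into left and right subtrees.
Root K: left subtree has 7 nodes {A, R, X, T, M, Y, S}, right has 0 { }.
  Root R: left subtree has 1 node {A}, right has 5 {X, T, M, Y, S}.
    Root M: left subtree has 2 nodes {X, T}, right has 2 {Y, S}.
      Root T: left subtree has 1 node {X}, right has 0 { }.
      Root S: left subtree has 1 node {Y}, right has 0 { }.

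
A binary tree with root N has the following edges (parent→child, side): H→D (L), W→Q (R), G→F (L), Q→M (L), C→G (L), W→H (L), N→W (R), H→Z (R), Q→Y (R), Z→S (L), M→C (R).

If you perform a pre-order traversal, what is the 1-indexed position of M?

8

Pre-order visits the node, then its left subtree, then its right subtree.
Visit N.
At N: no left child.
At N: go right to W.
  Visit W.
  At W: go left to H.
    Visit H.
    At H: go left to D.
      D is a leaf — visit D.
    At H: go right to Z.
      Visit Z.
      At Z: go left to S.
        S is a leaf — visit S.
      At Z: no right child.
  At W: go right to Q.
    Visit Q.
    At Q: go left to M.
      Visit M.
      At M: no left child.
      At M: go right to C.
        Visit C.
        At C: go left to G.
          Visit G.
          At G: go left to F.
            F is a leaf — visit F.
          At G: no right child.
        At C: no right child.
    At Q: go right to Y.
      Y is a leaf — visit Y.
Full pre-order sequence: N, W, H, D, Z, S, Q, M, C, G, F, Y.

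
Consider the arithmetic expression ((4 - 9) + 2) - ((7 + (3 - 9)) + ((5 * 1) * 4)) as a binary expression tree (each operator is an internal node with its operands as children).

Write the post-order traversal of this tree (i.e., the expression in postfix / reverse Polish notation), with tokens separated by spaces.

Post-order on an expression tree gives postfix notation: for each operator, emit left operand, right operand, then the operator.

4 9 - 2 + 7 3 9 - + 5 1 * 4 * + -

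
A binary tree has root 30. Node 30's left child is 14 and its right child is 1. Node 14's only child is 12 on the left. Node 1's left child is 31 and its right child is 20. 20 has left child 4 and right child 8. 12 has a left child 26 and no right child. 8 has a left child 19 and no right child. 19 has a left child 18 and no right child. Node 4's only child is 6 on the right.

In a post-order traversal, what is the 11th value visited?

1

Post-order visits the left subtree, then the right subtree, then the node.
At 30: go left to 14.
  At 14: go left to 12.
    At 12: go left to 26.
      26 is a leaf — visit 26.
    At 12: no right child.
    Visit 12.
  At 14: no right child.
  Visit 14.
At 30: go right to 1.
  At 1: go left to 31.
    31 is a leaf — visit 31.
  At 1: go right to 20.
    At 20: go left to 4.
      At 4: no left child.
      At 4: go right to 6.
        6 is a leaf — visit 6.
      Visit 4.
    At 20: go right to 8.
      At 8: go left to 19.
        At 19: go left to 18.
          18 is a leaf — visit 18.
        At 19: no right child.
        Visit 19.
      At 8: no right child.
      Visit 8.
    Visit 20.
  Visit 1.
Visit 30.
Full post-order sequence: 26, 12, 14, 31, 6, 4, 18, 19, 8, 20, 1, 30.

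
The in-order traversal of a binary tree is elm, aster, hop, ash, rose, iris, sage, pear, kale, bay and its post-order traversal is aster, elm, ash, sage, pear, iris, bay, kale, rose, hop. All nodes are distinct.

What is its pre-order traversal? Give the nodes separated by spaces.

hop elm aster rose ash kale iris pear sage bay

The last element of post-order is the root; it splits in-order into left and right subtrees.
Root hop: left subtree has 2 nodes {elm, aster}, right has 7 {ash, rose, iris, sage, pear, kale, bay}.
  Root elm: left subtree has 0 nodes { }, right has 1 {aster}.
  Root rose: left subtree has 1 node {ash}, right has 5 {iris, sage, pear, kale, bay}.
    Root kale: left subtree has 3 nodes {iris, sage, pear}, right has 1 {bay}.
      Root iris: left subtree has 0 nodes { }, right has 2 {sage, pear}.
        Root pear: left subtree has 1 node {sage}, right has 0 { }.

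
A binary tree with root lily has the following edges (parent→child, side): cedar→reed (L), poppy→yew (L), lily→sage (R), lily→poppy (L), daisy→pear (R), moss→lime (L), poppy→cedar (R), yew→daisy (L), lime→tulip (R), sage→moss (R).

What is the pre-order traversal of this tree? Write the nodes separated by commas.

lily, poppy, yew, daisy, pear, cedar, reed, sage, moss, lime, tulip

Pre-order visits the node, then its left subtree, then its right subtree.
Visit lily.
At lily: go left to poppy.
  Visit poppy.
  At poppy: go left to yew.
    Visit yew.
    At yew: go left to daisy.
      Visit daisy.
      At daisy: no left child.
      At daisy: go right to pear.
        pear is a leaf — visit pear.
    At yew: no right child.
  At poppy: go right to cedar.
    Visit cedar.
    At cedar: go left to reed.
      reed is a leaf — visit reed.
    At cedar: no right child.
At lily: go right to sage.
  Visit sage.
  At sage: no left child.
  At sage: go right to moss.
    Visit moss.
    At moss: go left to lime.
      Visit lime.
      At lime: no left child.
      At lime: go right to tulip.
        tulip is a leaf — visit tulip.
    At moss: no right child.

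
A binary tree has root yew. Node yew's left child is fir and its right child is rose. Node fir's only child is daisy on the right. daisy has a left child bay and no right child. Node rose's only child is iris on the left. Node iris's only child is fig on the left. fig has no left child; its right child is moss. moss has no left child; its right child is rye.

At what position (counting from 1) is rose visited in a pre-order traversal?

5

Pre-order visits the node, then its left subtree, then its right subtree.
Visit yew.
At yew: go left to fir.
  Visit fir.
  At fir: no left child.
  At fir: go right to daisy.
    Visit daisy.
    At daisy: go left to bay.
      bay is a leaf — visit bay.
    At daisy: no right child.
At yew: go right to rose.
  Visit rose.
  At rose: go left to iris.
    Visit iris.
    At iris: go left to fig.
      Visit fig.
      At fig: no left child.
      At fig: go right to moss.
        Visit moss.
        At moss: no left child.
        At moss: go right to rye.
          rye is a leaf — visit rye.
    At iris: no right child.
  At rose: no right child.
Full pre-order sequence: yew, fir, daisy, bay, rose, iris, fig, moss, rye.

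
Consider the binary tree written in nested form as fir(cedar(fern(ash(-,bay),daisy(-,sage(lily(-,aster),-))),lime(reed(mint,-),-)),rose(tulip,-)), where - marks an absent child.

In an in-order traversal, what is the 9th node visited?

mint

In-order visits the left subtree, then the node, then the right subtree.
At fir: go left to cedar.
  At cedar: go left to fern.
    At fern: go left to ash.
      At ash: no left child.
      Visit ash.
      At ash: go right to bay.
        bay is a leaf — visit bay.
    Visit fern.
    At fern: go right to daisy.
      At daisy: no left child.
      Visit daisy.
      At daisy: go right to sage.
        At sage: go left to lily.
          At lily: no left child.
          Visit lily.
          At lily: go right to aster.
            aster is a leaf — visit aster.
        Visit sage.
        At sage: no right child.
  Visit cedar.
  At cedar: go right to lime.
    At lime: go left to reed.
      At reed: go left to mint.
        mint is a leaf — visit mint.
      Visit reed.
      At reed: no right child.
    Visit lime.
    At lime: no right child.
Visit fir.
At fir: go right to rose.
  At rose: go left to tulip.
    tulip is a leaf — visit tulip.
  Visit rose.
  At rose: no right child.
Full in-order sequence: ash, bay, fern, daisy, lily, aster, sage, cedar, mint, reed, lime, fir, tulip, rose.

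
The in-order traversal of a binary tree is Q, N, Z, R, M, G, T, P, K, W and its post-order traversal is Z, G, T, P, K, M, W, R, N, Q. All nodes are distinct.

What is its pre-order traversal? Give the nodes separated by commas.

Q, N, R, Z, W, M, K, P, T, G

The last element of post-order is the root; it splits in-order into left and right subtrees.
Root Q: left subtree has 0 nodes { }, right has 9 {N, Z, R, M, G, T, P, K, W}.
  Root N: left subtree has 0 nodes { }, right has 8 {Z, R, M, G, T, P, K, W}.
    Root R: left subtree has 1 node {Z}, right has 6 {M, G, T, P, K, W}.
      Root W: left subtree has 5 nodes {M, G, T, P, K}, right has 0 { }.
        Root M: left subtree has 0 nodes { }, right has 4 {G, T, P, K}.
          Root K: left subtree has 3 nodes {G, T, P}, right has 0 { }.
            Root P: left subtree has 2 nodes {G, T}, right has 0 { }.
              Root T: left subtree has 1 node {G}, right has 0 { }.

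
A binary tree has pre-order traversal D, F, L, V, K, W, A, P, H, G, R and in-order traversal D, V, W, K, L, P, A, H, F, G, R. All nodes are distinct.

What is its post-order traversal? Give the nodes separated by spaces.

The first element of pre-order is the root; it splits in-order into left and right subtrees.
Root D: left subtree has 0 nodes { }, right has 10 {V, W, K, L, P, A, H, F, G, R}.
  Root F: left subtree has 7 nodes {V, W, K, L, P, A, H}, right has 2 {G, R}.
    Root L: left subtree has 3 nodes {V, W, K}, right has 3 {P, A, H}.
      Root V: left subtree has 0 nodes { }, right has 2 {W, K}.
        Root K: left subtree has 1 node {W}, right has 0 { }.
      Root A: left subtree has 1 node {P}, right has 1 {H}.
    Root G: left subtree has 0 nodes { }, right has 1 {R}.

W K V P H A L R G F D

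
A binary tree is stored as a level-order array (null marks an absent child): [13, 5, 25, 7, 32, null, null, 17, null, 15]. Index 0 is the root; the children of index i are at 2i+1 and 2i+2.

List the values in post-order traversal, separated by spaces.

17 7 15 32 5 25 13

Post-order visits the left subtree, then the right subtree, then the node.
At 13: go left to 5.
  At 5: go left to 7.
    At 7: go left to 17.
      17 is a leaf — visit 17.
    At 7: no right child.
    Visit 7.
  At 5: go right to 32.
    At 32: go left to 15.
      15 is a leaf — visit 15.
    At 32: no right child.
    Visit 32.
  Visit 5.
At 13: go right to 25.
  25 is a leaf — visit 25.
Visit 13.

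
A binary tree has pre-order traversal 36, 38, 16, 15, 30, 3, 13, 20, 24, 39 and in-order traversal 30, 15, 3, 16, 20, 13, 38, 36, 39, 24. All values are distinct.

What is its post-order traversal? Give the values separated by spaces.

The first element of pre-order is the root; it splits in-order into left and right subtrees.
Root 36: left subtree has 7 nodes {30, 15, 3, 16, 20, 13, 38}, right has 2 {39, 24}.
  Root 38: left subtree has 6 nodes {30, 15, 3, 16, 20, 13}, right has 0 { }.
    Root 16: left subtree has 3 nodes {30, 15, 3}, right has 2 {20, 13}.
      Root 15: left subtree has 1 node {30}, right has 1 {3}.
      Root 13: left subtree has 1 node {20}, right has 0 { }.
  Root 24: left subtree has 1 node {39}, right has 0 { }.

30 3 15 20 13 16 38 39 24 36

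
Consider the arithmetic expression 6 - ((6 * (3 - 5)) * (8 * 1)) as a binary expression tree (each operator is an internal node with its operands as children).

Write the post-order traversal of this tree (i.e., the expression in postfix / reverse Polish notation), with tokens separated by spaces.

6 6 3 5 - * 8 1 * * -

Post-order on an expression tree gives postfix notation: for each operator, emit left operand, right operand, then the operator.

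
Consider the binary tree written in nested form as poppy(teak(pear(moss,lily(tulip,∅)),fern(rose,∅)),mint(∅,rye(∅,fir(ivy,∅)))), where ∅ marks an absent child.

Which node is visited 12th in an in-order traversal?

In-order visits the left subtree, then the node, then the right subtree.
At poppy: go left to teak.
  At teak: go left to pear.
    At pear: go left to moss.
      moss is a leaf — visit moss.
    Visit pear.
    At pear: go right to lily.
      At lily: go left to tulip.
        tulip is a leaf — visit tulip.
      Visit lily.
      At lily: no right child.
  Visit teak.
  At teak: go right to fern.
    At fern: go left to rose.
      rose is a leaf — visit rose.
    Visit fern.
    At fern: no right child.
Visit poppy.
At poppy: go right to mint.
  At mint: no left child.
  Visit mint.
  At mint: go right to rye.
    At rye: no left child.
    Visit rye.
    At rye: go right to fir.
      At fir: go left to ivy.
        ivy is a leaf — visit ivy.
      Visit fir.
      At fir: no right child.
Full in-order sequence: moss, pear, tulip, lily, teak, rose, fern, poppy, mint, rye, ivy, fir.

fir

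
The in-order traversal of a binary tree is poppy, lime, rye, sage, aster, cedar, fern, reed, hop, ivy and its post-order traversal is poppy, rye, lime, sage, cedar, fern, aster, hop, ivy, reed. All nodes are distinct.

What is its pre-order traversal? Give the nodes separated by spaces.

reed aster sage lime poppy rye fern cedar ivy hop

The last element of post-order is the root; it splits in-order into left and right subtrees.
Root reed: left subtree has 7 nodes {poppy, lime, rye, sage, aster, cedar, fern}, right has 2 {hop, ivy}.
  Root aster: left subtree has 4 nodes {poppy, lime, rye, sage}, right has 2 {cedar, fern}.
    Root sage: left subtree has 3 nodes {poppy, lime, rye}, right has 0 { }.
      Root lime: left subtree has 1 node {poppy}, right has 1 {rye}.
    Root fern: left subtree has 1 node {cedar}, right has 0 { }.
  Root ivy: left subtree has 1 node {hop}, right has 0 { }.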